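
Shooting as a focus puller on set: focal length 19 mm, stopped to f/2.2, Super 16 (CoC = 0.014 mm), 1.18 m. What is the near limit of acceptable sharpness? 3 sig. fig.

Hyperfocal distance H = f²/(N·c) + f = 19²/(2.2 × 0.014) + 19 = 361/0.0308 + 19 ≈ 11739.8 mm ≈ 11.74 m.
Near limit Dn = s·(H − f)/(H + s − 2f) = 1180 × (11739.8 − 19) / (11739.8 + 1180 − 2 × 19) = 1180 × 11720.8 / 12881.8 ≈ 1073.6 mm ≈ 1.07 m.

1.07 m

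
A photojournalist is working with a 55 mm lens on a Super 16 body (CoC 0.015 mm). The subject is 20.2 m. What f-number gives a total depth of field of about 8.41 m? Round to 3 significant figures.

f/2.00

Write h = H − f = f²/(N·c). The thin-lens limits are Dn = s·h/(h + (s−f)) and Df = s·h/(h − (s−f)), so DoF = Df − Dn = 2·s·(s−f)·h / (h² − (s−f)²).
That is a quadratic in h: DoF·h² − 2·s·(s−f)·h − DoF·(s−f)² = 0 ⇒ h = (s−f)·(s + √(s² + DoF²)) / DoF = 20145 × (20200 + √(20200² + 8410²)) / 8410 = 20145 × (20200 + 21880.8) / 8410 ≈ 100799 mm.
Then N = f²/(c·h) = 55² / (0.015 × 100799) = 3025 / 1512.0 ≈ 2.00.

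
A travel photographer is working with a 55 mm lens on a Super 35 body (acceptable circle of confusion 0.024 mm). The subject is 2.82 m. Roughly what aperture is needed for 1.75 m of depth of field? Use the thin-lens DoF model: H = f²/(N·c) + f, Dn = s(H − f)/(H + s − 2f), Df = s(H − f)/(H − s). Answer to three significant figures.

f/13

Write h = H − f = f²/(N·c). The thin-lens limits are Dn = s·h/(h + (s−f)) and Df = s·h/(h − (s−f)), so DoF = Df − Dn = 2·s·(s−f)·h / (h² − (s−f)²).
That is a quadratic in h: DoF·h² − 2·s·(s−f)·h − DoF·(s−f)² = 0 ⇒ h = (s−f)·(s + √(s² + DoF²)) / DoF = 2765 × (2820 + √(2820² + 1750²)) / 1750 = 2765 × (2820 + 3318.87) / 1750 ≈ 9699.4 mm.
Then N = f²/(c·h) = 55² / (0.024 × 9699.4) = 3025 / 232.79 ≈ 13.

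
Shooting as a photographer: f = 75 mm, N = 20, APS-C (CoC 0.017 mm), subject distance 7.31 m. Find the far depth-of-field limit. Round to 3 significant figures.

13.0 m

Hyperfocal distance H = f²/(N·c) + f = 75²/(20 × 0.017) + 75 = 5625/0.34 + 75 ≈ 16619.1 mm ≈ 16.62 m.
Far limit Df = s·(H − f)/(H − s) = 7310 × (16619.1 − 75) / (16619.1 − 7310) = 7310 × 16544.1 / 9309.1 ≈ 12991 mm ≈ 13.0 m.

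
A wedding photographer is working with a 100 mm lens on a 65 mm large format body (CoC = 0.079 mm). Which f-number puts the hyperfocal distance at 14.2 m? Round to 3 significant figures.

f/8.98

Rearrange H = f²/(N·c) + f for N: N = f² / ((H − f)·c).
N = 100² / ((14200 − 100) × 0.079) = 10000 / 1114 ≈ 8.98.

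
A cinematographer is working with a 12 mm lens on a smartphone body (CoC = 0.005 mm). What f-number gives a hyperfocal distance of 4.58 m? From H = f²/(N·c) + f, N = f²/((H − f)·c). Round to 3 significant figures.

Rearrange H = f²/(N·c) + f for N: N = f² / ((H − f)·c).
N = 12² / ((4580 − 12) × 0.005) = 144 / 22.84 ≈ 6.30.

f/6.30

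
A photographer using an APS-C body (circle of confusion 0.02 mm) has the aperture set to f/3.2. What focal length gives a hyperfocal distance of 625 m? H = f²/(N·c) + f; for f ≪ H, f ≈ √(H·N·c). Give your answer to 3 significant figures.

200 mm

From H = f²/(N·c) + f, with f ≪ H: f ≈ √(H·N·c) = √(625000 × 3.2 × 0.02) = √40000 ≈ 200.0 mm.
The +f correction barely moves this — solving exactly, f² + N·c·f − N·c·H = 0 ⇒ f = (−N·c + √((N·c)² + 4·N·c·H))/2 = (−0.064 + √160000)/2 ≈ 199.97 mm, so f ≈ 200 mm.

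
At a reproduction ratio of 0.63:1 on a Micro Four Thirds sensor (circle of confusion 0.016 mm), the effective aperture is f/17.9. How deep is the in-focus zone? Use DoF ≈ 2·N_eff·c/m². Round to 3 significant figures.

At magnification m, DoF ≈ 2·N_eff·c/m² = 2 × 17.9 × 0.016 / 0.63² = 0.5728 / 0.3969 ≈ 1.44 mm.

1.44 mm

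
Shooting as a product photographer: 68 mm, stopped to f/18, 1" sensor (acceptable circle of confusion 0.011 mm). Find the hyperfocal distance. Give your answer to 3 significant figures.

23.4 m

Hyperfocal distance H = f²/(N·c) + f = 68²/(18 × 0.011) + 68 = 4624/0.198 + 68 ≈ 23421.5 mm ≈ 23.4 m.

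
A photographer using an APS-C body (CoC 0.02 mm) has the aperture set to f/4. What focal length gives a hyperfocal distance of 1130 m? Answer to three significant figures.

301 mm

From H = f²/(N·c) + f, with f ≪ H: f ≈ √(H·N·c) = √(1130000 × 4 × 0.02) = √90400 ≈ 300.7 mm.
The +f correction barely moves this — solving exactly, f² + N·c·f − N·c·H = 0 ⇒ f = (−N·c + √((N·c)² + 4·N·c·H))/2 = (−0.08 + √361600)/2 ≈ 300.63 mm, so f ≈ 301 mm.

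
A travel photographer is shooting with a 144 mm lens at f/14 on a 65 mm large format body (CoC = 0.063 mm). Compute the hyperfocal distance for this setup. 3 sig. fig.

Hyperfocal distance H = f²/(N·c) + f = 144²/(14 × 0.063) + 144 = 20736/0.882 + 144 ≈ 23654.2 mm ≈ 23.7 m.

23.7 m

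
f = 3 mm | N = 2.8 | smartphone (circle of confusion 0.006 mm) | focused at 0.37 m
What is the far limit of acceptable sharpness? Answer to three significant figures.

1.17 m

Hyperfocal distance H = f²/(N·c) + f = 3²/(2.8 × 0.006) + 3 = 9/0.0168 + 3 ≈ 538.7 mm ≈ 0.539 m.
Far limit Df = s·(H − f)/(H − s) = 370 × (538.7 − 3) / (538.7 − 370) = 370 × 535.7 / 168.7 ≈ 1174.9 mm ≈ 1.17 m.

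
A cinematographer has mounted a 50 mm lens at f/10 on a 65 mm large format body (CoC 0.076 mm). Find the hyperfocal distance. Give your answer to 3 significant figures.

Hyperfocal distance H = f²/(N·c) + f = 50²/(10 × 0.076) + 50 = 2500/0.76 + 50 ≈ 3339.5 mm ≈ 3.34 m.

3.34 m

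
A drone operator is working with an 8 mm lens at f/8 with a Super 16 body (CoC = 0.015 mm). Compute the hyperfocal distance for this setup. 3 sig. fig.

Hyperfocal distance H = f²/(N·c) + f = 8²/(8 × 0.015) + 8 = 64/0.12 + 8 ≈ 541.3 mm ≈ 0.541 m.

0.541 m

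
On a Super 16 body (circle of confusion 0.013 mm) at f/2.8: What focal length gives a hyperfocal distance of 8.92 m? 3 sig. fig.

18.0 mm

From H = f²/(N·c) + f, with f ≪ H: f ≈ √(H·N·c) = √(8920 × 2.8 × 0.013) = √324.69 ≈ 18.02 mm.
The +f correction barely moves this — solving exactly, f² + N·c·f − N·c·H = 0 ⇒ f = (−N·c + √((N·c)² + 4·N·c·H))/2 = (−0.0364 + √1298.8)/2 ≈ 18.001 mm, so f ≈ 18.0 mm.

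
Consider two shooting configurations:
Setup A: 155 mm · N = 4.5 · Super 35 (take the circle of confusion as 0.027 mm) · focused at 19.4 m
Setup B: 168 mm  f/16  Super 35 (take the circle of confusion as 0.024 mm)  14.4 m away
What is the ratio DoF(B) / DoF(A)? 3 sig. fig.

1.52

Setup A: H = 155²/(4.5×0.027) + 155 ≈ 197891.6 mm; DoF = Df − Dn = 21491.7 − 17679.3 ≈ 3812.4 mm.
Setup B: H = 168²/(16×0.024) + 168 ≈ 73668.0 mm; DoF = Df − Dn = 17857.9 − 12064.0 ≈ 5793.9 mm.
Ratio = 5793.9 / 3812.4 ≈ 1.52.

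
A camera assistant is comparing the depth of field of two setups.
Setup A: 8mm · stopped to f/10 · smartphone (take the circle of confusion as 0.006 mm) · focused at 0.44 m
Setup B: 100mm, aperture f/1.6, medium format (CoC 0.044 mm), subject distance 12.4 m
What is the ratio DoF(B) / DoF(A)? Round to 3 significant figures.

Setup A: H = 8²/(10×0.006) + 8 ≈ 1074.7 mm; DoF = Df − Dn = 739.50 − 313.17 ≈ 426.33 mm.
Setup B: H = 100²/(1.6×0.044) + 100 ≈ 142145.5 mm; DoF = Df − Dn = 13575.5 − 11411.8 ≈ 2163.7 mm.
Ratio = 2163.7 / 426.33 ≈ 5.08.

5.08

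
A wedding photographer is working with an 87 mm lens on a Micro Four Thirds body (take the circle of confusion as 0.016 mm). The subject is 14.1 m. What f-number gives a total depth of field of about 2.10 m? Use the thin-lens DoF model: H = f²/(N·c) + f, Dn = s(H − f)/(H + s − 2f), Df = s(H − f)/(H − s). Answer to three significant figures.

f/2.50

Write h = H − f = f²/(N·c). The thin-lens limits are Dn = s·h/(h + (s−f)) and Df = s·h/(h − (s−f)), so DoF = Df − Dn = 2·s·(s−f)·h / (h² − (s−f)²).
That is a quadratic in h: DoF·h² − 2·s·(s−f)·h − DoF·(s−f)² = 0 ⇒ h = (s−f)·(s + √(s² + DoF²)) / DoF = 14013 × (14100 + √(14100² + 2100²)) / 2100 = 14013 × (14100 + 14255.5) / 2100 ≈ 189212 mm.
Then N = f²/(c·h) = 87² / (0.016 × 189212) = 7569 / 3027.4 ≈ 2.50.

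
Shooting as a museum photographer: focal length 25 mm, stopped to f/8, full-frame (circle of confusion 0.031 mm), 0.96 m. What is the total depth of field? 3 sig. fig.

Hyperfocal distance H = f²/(N·c) + f = 25²/(8 × 0.031) + 25 = 625/0.248 + 25 ≈ 2545.2 mm ≈ 2.545 m.
Near limit Dn = s·(H − f)/(H + s − 2f) = 960 × (2545.2 − 25) / (2545.2 + 960 − 2 × 25) = 960 × 2520.2 / 3455.2 ≈ 700.21 mm.
Far limit Df = s·(H − f)/(H − s) = 960 × (2545.2 − 25) / (2545.2 − 960) = 960 × 2520.2 / 1585.2 ≈ 1526.25 mm.
Depth of field = Df − Dn = 1526.25 − 700.21 ≈ 826.04 mm ≈ 0.826 m.

0.826 m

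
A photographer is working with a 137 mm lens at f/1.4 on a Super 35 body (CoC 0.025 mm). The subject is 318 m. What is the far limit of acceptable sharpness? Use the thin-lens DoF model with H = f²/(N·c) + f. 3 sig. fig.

781 m

Hyperfocal distance H = f²/(N·c) + f = 137²/(1.4 × 0.025) + 137 = 18769/0.035 + 137 ≈ 536394.1 mm ≈ 536.4 m.
Far limit Df = s·(H − f)/(H − s) = 318000 × (536394.1 − 137) / (536394.1 − 318000) = 318000 × 536257.1 / 218394.1 ≈ 780835 mm ≈ 781 m.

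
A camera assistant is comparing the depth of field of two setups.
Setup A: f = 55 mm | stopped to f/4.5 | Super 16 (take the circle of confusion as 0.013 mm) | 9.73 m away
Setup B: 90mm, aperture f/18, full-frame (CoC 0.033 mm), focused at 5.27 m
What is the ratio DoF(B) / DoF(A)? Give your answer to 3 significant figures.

1.24

Setup A: H = 55²/(4.5×0.013) + 55 ≈ 51764.4 mm; DoF = Df − Dn = 11969.5 − 8196.4 ≈ 3773.1 mm.
Setup B: H = 90²/(18×0.033) + 90 ≈ 13726.4 mm; DoF = Df − Dn = 8498.2 − 3819.2 ≈ 4679.0 mm.
Ratio = 4679.0 / 3773.1 ≈ 1.24.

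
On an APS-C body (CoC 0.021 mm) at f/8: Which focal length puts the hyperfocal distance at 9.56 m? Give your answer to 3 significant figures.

40.0 mm

From H = f²/(N·c) + f, with f ≪ H: f ≈ √(H·N·c) = √(9560 × 8 × 0.021) = √1606.1 ≈ 40.08 mm.
Exact: f² + N·c·f − N·c·H = 0 ⇒ f = (−N·c + √((N·c)² + 4·N·c·H))/2 = (−0.168 + √6424.3)/2 ≈ 39.992 mm ≈ 40.0 mm.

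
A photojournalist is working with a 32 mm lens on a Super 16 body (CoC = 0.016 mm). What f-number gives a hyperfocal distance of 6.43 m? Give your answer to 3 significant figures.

f/10

Rearrange H = f²/(N·c) + f for N: N = f² / ((H − f)·c).
N = 32² / ((6430 − 32) × 0.016) = 1024 / 102.4 ≈ 10.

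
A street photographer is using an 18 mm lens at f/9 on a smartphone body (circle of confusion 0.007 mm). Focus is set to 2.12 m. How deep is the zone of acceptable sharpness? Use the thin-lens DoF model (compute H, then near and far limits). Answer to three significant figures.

Hyperfocal distance H = f²/(N·c) + f = 18²/(9 × 0.007) + 18 = 324/0.063 + 18 ≈ 5160.9 mm ≈ 5.161 m.
Near limit Dn = s·(H − f)/(H + s − 2f) = 2120 × (5160.9 − 18) / (5160.9 + 2120 − 2 × 18) = 2120 × 5142.9 / 7244.9 ≈ 1504.9 mm.
Far limit Df = s·(H − f)/(H − s) = 2120 × (5160.9 − 18) / (5160.9 − 2120) = 2120 × 5142.9 / 3040.9 ≈ 3585.5 mm.
Depth of field = Df − Dn = 3585.5 − 1504.9 ≈ 2080.6 mm ≈ 2.08 m.

2.08 m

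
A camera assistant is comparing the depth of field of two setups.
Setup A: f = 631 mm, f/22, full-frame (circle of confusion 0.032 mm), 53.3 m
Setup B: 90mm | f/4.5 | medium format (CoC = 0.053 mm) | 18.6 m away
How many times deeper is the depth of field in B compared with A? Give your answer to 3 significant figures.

2.88

Setup A: H = 631²/(22×0.032) + 631 ≈ 566200.6 mm; DoF = Df − Dn = 58773 − 48759 ≈ 10014 mm.
Setup B: H = 90²/(4.5×0.053) + 90 ≈ 34052.3 mm; DoF = Df − Dn = 40881 − 12039 ≈ 28842 mm.
Ratio = 28842 / 10014 ≈ 2.88.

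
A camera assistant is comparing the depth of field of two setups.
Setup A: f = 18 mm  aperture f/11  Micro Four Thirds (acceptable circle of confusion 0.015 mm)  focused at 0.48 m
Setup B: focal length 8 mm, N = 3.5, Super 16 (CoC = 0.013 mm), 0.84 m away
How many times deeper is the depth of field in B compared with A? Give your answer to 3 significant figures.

6.39

Setup A: H = 18²/(11×0.015) + 18 ≈ 1981.6 mm; DoF = Df − Dn = 627.68 − 388.58 ≈ 239.10 mm.
Setup B: H = 8²/(3.5×0.013) + 8 ≈ 1414.6 mm; DoF = Df − Dn = 2056.3 − 527.8 ≈ 1528.5 mm.
Ratio = 1528.5 / 239.10 ≈ 6.39.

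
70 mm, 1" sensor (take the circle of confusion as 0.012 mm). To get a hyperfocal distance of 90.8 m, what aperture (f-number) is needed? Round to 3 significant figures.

Rearrange H = f²/(N·c) + f for N: N = f² / ((H − f)·c).
N = 70² / ((90800 − 70) × 0.012) = 4900 / 1089 ≈ 4.50.

f/4.50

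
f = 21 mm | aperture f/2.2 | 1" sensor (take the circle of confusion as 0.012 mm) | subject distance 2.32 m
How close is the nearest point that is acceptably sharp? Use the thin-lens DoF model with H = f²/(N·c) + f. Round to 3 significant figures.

2.04 m

Hyperfocal distance H = f²/(N·c) + f = 21²/(2.2 × 0.012) + 21 = 441/0.0264 + 21 ≈ 16725.5 mm ≈ 16.73 m.
Near limit Dn = s·(H − f)/(H + s − 2f) = 2320 × (16725.5 − 21) / (16725.5 + 2320 − 2 × 21) = 2320 × 16704.5 / 19003.5 ≈ 2039.3 mm ≈ 2.04 m.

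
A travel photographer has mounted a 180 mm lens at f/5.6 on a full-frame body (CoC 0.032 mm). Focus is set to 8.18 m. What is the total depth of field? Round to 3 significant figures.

0.725 m

Hyperfocal distance H = f²/(N·c) + f = 180²/(5.6 × 0.032) + 180 = 32400/0.1792 + 180 ≈ 180983.6 mm ≈ 181.0 m.
Near limit Dn = s·(H − f)/(H + s − 2f) = 8180 × (180983.6 − 180) / (180983.6 + 8180 − 2 × 180) = 8180 × 180803.6 / 188803.6 ≈ 7833.40 mm.
Far limit Df = s·(H − f)/(H − s) = 8180 × (180983.6 − 180) / (180983.6 − 8180) = 8180 × 180803.6 / 172803.6 ≈ 8558.70 mm.
Depth of field = Df − Dn = 8558.70 − 7833.40 ≈ 725.30 mm ≈ 0.725 m.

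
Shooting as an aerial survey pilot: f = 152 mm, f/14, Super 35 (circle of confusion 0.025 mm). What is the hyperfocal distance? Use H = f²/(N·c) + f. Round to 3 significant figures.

66.2 m

Hyperfocal distance H = f²/(N·c) + f = 152²/(14 × 0.025) + 152 = 23104/0.35 + 152 ≈ 66163.4 mm ≈ 66.2 m.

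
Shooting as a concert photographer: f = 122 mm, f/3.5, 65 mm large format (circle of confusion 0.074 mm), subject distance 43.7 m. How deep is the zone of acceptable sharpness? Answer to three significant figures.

156 m

Hyperfocal distance H = f²/(N·c) + f = 122²/(3.5 × 0.074) + 122 = 14884/0.259 + 122 ≈ 57589.2 mm ≈ 57.59 m.
Near limit Dn = s·(H − f)/(H + s − 2f) = 43700 × (57589.2 − 122) / (57589.2 + 43700 − 2 × 122) = 43700 × 57467.2 / 101045.2 ≈ 24853 mm.
Far limit Df = s·(H − f)/(H − s) = 43700 × (57589.2 − 122) / (57589.2 − 43700) = 43700 × 57467.2 / 13889.2 ≈ 180811 mm.
Depth of field = Df − Dn = 180811 − 24853 ≈ 155958 mm ≈ 156 m.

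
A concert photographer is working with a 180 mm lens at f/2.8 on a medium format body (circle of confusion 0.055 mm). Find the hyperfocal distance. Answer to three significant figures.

Hyperfocal distance H = f²/(N·c) + f = 180²/(2.8 × 0.055) + 180 = 32400/0.154 + 180 ≈ 210569.6 mm ≈ 211 m.

211 m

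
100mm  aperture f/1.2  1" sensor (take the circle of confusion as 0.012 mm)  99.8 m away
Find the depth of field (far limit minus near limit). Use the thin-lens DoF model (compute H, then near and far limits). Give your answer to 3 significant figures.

Hyperfocal distance H = f²/(N·c) + f = 100²/(1.2 × 0.012) + 100 = 10000/0.0144 + 100 ≈ 694544.4 mm ≈ 694.5 m.
Near limit Dn = s·(H − f)/(H + s − 2f) = 99800 × (694544.4 − 100) / (694544.4 + 99800 − 2 × 100) = 99800 × 694444.4 / 794144.4 ≈ 87271 mm.
Far limit Df = s·(H − f)/(H − s) = 99800 × (694544.4 − 100) / (694544.4 − 99800) = 99800 × 694444.4 / 594744.4 ≈ 116530 mm.
Depth of field = Df − Dn = 116530 − 87271 ≈ 29259 mm ≈ 29.3 m.

29.3 m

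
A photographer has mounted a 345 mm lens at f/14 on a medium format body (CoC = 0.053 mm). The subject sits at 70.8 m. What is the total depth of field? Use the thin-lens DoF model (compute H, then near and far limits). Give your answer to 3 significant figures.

Hyperfocal distance H = f²/(N·c) + f = 345²/(14 × 0.053) + 345 = 119025/0.742 + 345 ≈ 160756.1 mm ≈ 160.8 m.
Near limit Dn = s·(H − f)/(H + s − 2f) = 70800 × (160756.1 − 345) / (160756.1 + 70800 − 2 × 345) = 70800 × 160411.1 / 230866.1 ≈ 49193 mm.
Far limit Df = s·(H − f)/(H − s) = 70800 × (160756.1 − 345) / (160756.1 − 70800) = 70800 × 160411.1 / 89956.1 ≈ 126252 mm.
Depth of field = Df − Dn = 126252 − 49193 ≈ 77059 mm ≈ 77.1 m.

77.1 m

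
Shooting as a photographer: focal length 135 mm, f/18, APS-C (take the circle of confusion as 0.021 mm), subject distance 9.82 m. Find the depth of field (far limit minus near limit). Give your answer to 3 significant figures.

Hyperfocal distance H = f²/(N·c) + f = 135²/(18 × 0.021) + 135 = 18225/0.378 + 135 ≈ 48349.3 mm ≈ 48.35 m.
Near limit Dn = s·(H − f)/(H + s − 2f) = 9820 × (48349.3 − 135) / (48349.3 + 9820 − 2 × 135) = 9820 × 48214.3 / 57899.3 ≈ 8177.4 mm.
Far limit Df = s·(H − f)/(H − s) = 9820 × (48349.3 − 135) / (48349.3 − 9820) = 9820 × 48214.3 / 38529.3 ≈ 12288.4 mm.
Depth of field = Df − Dn = 12288.4 − 8177.4 ≈ 4111.0 mm ≈ 4.11 m.

4.11 m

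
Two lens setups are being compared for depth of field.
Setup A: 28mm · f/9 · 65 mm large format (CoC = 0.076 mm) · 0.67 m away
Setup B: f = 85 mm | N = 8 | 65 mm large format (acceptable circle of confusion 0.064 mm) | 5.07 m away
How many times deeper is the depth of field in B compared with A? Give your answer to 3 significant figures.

3.74

Setup A: H = 28²/(9×0.076) + 28 ≈ 1174.2 mm; DoF = Df − Dn = 1523.1 − 429.5 ≈ 1093.6 mm.
Setup B: H = 85²/(8×0.064) + 85 ≈ 14196.3 mm; DoF = Df − Dn = 7839.3 − 3746.5 ≈ 4092.8 mm.
Ratio = 4092.8 / 1093.6 ≈ 3.74.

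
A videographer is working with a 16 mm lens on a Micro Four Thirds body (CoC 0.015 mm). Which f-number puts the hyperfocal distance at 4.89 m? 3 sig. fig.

Rearrange H = f²/(N·c) + f for N: N = f² / ((H − f)·c).
N = 16² / ((4890 − 16) × 0.015) = 256 / 73.11 ≈ 3.50.

f/3.50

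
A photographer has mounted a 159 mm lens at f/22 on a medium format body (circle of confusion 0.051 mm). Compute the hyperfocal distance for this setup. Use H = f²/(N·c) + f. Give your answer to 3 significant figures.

Hyperfocal distance H = f²/(N·c) + f = 159²/(22 × 0.051) + 159 = 25281/1.122 + 159 ≈ 22691.1 mm ≈ 22.7 m.

22.7 m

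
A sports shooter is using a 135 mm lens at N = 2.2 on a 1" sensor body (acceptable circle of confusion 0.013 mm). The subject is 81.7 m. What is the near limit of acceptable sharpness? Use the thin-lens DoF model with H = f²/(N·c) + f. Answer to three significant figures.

72.4 m

Hyperfocal distance H = f²/(N·c) + f = 135²/(2.2 × 0.013) + 135 = 18225/0.0286 + 135 ≈ 637372.8 mm ≈ 637.4 m.
Near limit Dn = s·(H − f)/(H + s − 2f) = 81700 × (637372.8 − 135) / (637372.8 + 81700 − 2 × 135) = 81700 × 637237.8 / 718802.8 ≈ 72429 mm ≈ 72.4 m.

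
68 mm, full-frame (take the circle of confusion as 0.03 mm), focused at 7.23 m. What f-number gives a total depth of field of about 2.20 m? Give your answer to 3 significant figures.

f/3.20

Write h = H − f = f²/(N·c). The thin-lens limits are Dn = s·h/(h + (s−f)) and Df = s·h/(h − (s−f)), so DoF = Df − Dn = 2·s·(s−f)·h / (h² − (s−f)²).
That is a quadratic in h: DoF·h² − 2·s·(s−f)·h − DoF·(s−f)² = 0 ⇒ h = (s−f)·(s + √(s² + DoF²)) / DoF = 7162 × (7230 + √(7230² + 2200²)) / 2200 = 7162 × (7230 + 7557.31) / 2200 ≈ 48139 mm.
Then N = f²/(c·h) = 68² / (0.03 × 48139) = 4624 / 1444.2 ≈ 3.20.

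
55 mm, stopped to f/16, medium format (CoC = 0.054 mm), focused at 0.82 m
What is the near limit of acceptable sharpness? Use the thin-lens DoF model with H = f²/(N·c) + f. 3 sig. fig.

Hyperfocal distance H = f²/(N·c) + f = 55²/(16 × 0.054) + 55 = 3025/0.864 + 55 ≈ 3556.2 mm ≈ 3.556 m.
Near limit Dn = s·(H − f)/(H + s − 2f) = 820 × (3556.2 − 55) / (3556.2 + 820 − 2 × 55) = 820 × 3501.2 / 4266.2 ≈ 672.96 mm ≈ 0.673 m.

0.673 m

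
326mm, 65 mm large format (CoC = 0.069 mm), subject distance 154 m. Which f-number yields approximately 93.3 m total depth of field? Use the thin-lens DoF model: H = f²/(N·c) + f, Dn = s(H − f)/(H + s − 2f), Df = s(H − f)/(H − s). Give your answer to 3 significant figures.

Write h = H − f = f²/(N·c). The thin-lens limits are Dn = s·h/(h + (s−f)) and Df = s·h/(h − (s−f)), so DoF = Df − Dn = 2·s·(s−f)·h / (h² − (s−f)²).
That is a quadratic in h: DoF·h² − 2·s·(s−f)·h − DoF·(s−f)² = 0 ⇒ h = (s−f)·(s + √(s² + DoF²)) / DoF = 153674 × (154000 + √(154000² + 93300²)) / 93300 = 153674 × (154000 + 180058) / 93300 ≈ 550225 mm.
Then N = f²/(c·h) = 326² / (0.069 × 550225) = 106276 / 37966 ≈ 2.80.

f/2.80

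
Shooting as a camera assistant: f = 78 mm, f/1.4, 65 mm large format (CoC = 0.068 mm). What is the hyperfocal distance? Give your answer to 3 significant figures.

Hyperfocal distance H = f²/(N·c) + f = 78²/(1.4 × 0.068) + 78 = 6084/0.0952 + 78 ≈ 63985.6 mm ≈ 64.0 m.

64.0 m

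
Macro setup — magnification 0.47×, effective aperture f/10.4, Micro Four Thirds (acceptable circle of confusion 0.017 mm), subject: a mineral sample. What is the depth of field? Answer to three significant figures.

At magnification m, DoF ≈ 2·N_eff·c/m² = 2 × 10.4 × 0.017 / 0.47² = 0.3536 / 0.2209 ≈ 1.6 mm.

1.60 mm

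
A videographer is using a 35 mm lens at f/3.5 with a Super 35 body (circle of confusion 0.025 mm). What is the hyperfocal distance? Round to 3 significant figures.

14.0 m

Hyperfocal distance H = f²/(N·c) + f = 35²/(3.5 × 0.025) + 35 = 1225/0.0875 + 35 ≈ 14035.0 mm ≈ 14.0 m.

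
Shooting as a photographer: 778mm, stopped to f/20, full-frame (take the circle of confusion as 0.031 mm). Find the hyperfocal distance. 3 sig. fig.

977 m

Hyperfocal distance H = f²/(N·c) + f = 778²/(20 × 0.031) + 778 = 605284/0.62 + 778 ≈ 977042.5 mm ≈ 977 m.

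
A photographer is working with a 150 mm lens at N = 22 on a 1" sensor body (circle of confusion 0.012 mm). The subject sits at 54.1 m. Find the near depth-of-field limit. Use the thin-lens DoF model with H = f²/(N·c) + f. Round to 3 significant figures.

33.1 m

Hyperfocal distance H = f²/(N·c) + f = 150²/(22 × 0.012) + 150 = 22500/0.264 + 150 ≈ 85377.3 mm ≈ 85.38 m.
Near limit Dn = s·(H − f)/(H + s − 2f) = 54100 × (85377.3 − 150) / (85377.3 + 54100 − 2 × 150) = 54100 × 85227.3 / 139177.3 ≈ 33129 mm ≈ 33.1 m.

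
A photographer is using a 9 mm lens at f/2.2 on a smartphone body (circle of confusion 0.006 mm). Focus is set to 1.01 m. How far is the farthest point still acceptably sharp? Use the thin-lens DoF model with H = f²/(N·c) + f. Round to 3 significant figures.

1.21 m

Hyperfocal distance H = f²/(N·c) + f = 9²/(2.2 × 0.006) + 9 = 81/0.0132 + 9 ≈ 6145.4 mm ≈ 6.145 m.
Far limit Df = s·(H − f)/(H − s) = 1010 × (6145.4 − 9) / (6145.4 − 1010) = 1010 × 6136.4 / 5135.4 ≈ 1206.9 mm ≈ 1.21 m.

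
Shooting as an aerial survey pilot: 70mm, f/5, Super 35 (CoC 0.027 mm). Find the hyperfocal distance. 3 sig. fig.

36.4 m

Hyperfocal distance H = f²/(N·c) + f = 70²/(5 × 0.027) + 70 = 4900/0.135 + 70 ≈ 36366.3 mm ≈ 36.4 m.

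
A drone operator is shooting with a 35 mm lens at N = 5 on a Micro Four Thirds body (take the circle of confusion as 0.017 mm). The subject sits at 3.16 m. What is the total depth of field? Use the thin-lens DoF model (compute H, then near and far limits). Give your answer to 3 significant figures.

Hyperfocal distance H = f²/(N·c) + f = 35²/(5 × 0.017) + 35 = 1225/0.085 + 35 ≈ 14446.8 mm ≈ 14.45 m.
Near limit Dn = s·(H − f)/(H + s − 2f) = 3160 × (14446.8 − 35) / (14446.8 + 3160 − 2 × 35) = 3160 × 14411.8 / 17536.8 ≈ 2596.9 mm.
Far limit Df = s·(H − f)/(H − s) = 3160 × (14446.8 − 35) / (14446.8 − 3160) = 3160 × 14411.8 / 11286.8 ≈ 4034.9 mm.
Depth of field = Df − Dn = 4034.9 − 2596.9 ≈ 1438.0 mm ≈ 1.44 m.

1.44 m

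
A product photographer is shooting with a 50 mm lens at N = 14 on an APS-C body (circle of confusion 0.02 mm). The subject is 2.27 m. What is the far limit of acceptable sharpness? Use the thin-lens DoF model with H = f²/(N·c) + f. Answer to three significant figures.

3.02 m

Hyperfocal distance H = f²/(N·c) + f = 50²/(14 × 0.02) + 50 = 2500/0.28 + 50 ≈ 8978.6 mm ≈ 8.979 m.
Far limit Df = s·(H − f)/(H − s) = 2270 × (8978.6 − 50) / (8978.6 − 2270) = 2270 × 8928.6 / 6708.6 ≈ 3021.2 mm ≈ 3.02 m.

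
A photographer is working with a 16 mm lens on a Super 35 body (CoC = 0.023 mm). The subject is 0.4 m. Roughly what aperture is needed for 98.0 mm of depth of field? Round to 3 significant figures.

Write h = H − f = f²/(N·c). The thin-lens limits are Dn = s·h/(h + (s−f)) and Df = s·h/(h − (s−f)), so DoF = Df − Dn = 2·s·(s−f)·h / (h² − (s−f)²).
That is a quadratic in h: DoF·h² − 2·s·(s−f)·h − DoF·(s−f)² = 0 ⇒ h = (s−f)·(s + √(s² + DoF²)) / DoF = 384 × (400 + √(400² + 98²)) / 98 = 384 × (400 + 411.830) / 98 ≈ 3181.0 mm.
Then N = f²/(c·h) = 16² / (0.023 × 3181.0) = 256 / 73.164 ≈ 3.50.

f/3.50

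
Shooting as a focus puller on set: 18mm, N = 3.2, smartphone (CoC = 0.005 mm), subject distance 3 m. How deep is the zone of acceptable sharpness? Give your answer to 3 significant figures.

0.903 m

Hyperfocal distance H = f²/(N·c) + f = 18²/(3.2 × 0.005) + 18 = 324/0.016 + 18 ≈ 20268.0 mm ≈ 20.27 m.
Near limit Dn = s·(H − f)/(H + s − 2f) = 3000 × (20268.0 − 18) / (20268.0 + 3000 − 2 × 18) = 3000 × 20250.0 / 23232.0 ≈ 2614.93 mm.
Far limit Df = s·(H − f)/(H − s) = 3000 × (20268.0 − 18) / (20268.0 − 3000) = 3000 × 20250.0 / 17268.0 ≈ 3518.07 mm.
Depth of field = Df − Dn = 3518.07 − 2614.93 ≈ 903.14 mm ≈ 0.903 m.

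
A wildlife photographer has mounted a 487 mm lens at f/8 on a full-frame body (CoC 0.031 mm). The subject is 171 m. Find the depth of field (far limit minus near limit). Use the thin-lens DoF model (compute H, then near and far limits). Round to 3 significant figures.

63.0 m

Hyperfocal distance H = f²/(N·c) + f = 487²/(8 × 0.031) + 487 = 237169/0.248 + 487 ≈ 956813.6 mm ≈ 956.8 m.
Near limit Dn = s·(H − f)/(H + s − 2f) = 171000 × (956813.6 − 487) / (956813.6 + 171000 − 2 × 487) = 171000 × 956326.6 / 1126839.6 ≈ 145124 mm.
Far limit Df = s·(H − f)/(H − s) = 171000 × (956813.6 − 487) / (956813.6 − 171000) = 171000 × 956326.6 / 785813.6 ≈ 208105 mm.
Depth of field = Df − Dn = 208105 − 145124 ≈ 62981 mm ≈ 63.0 m.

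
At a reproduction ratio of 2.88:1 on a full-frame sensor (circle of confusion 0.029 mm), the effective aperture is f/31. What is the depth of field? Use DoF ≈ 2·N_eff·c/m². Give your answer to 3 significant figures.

At magnification m, DoF ≈ 2·N_eff·c/m² = 2 × 31 × 0.029 / 2.88² = 1.798 / 8.294 ≈ 0.217 mm.

0.217 mm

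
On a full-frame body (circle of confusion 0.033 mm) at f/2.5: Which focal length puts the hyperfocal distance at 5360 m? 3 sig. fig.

665 mm

From H = f²/(N·c) + f, with f ≪ H: f ≈ √(H·N·c) = √(5360000 × 2.5 × 0.033) = √442200 ≈ 665.0 mm.
The +f correction barely moves this — solving exactly, f² + N·c·f − N·c·H = 0 ⇒ f = (−N·c + √((N·c)² + 4·N·c·H))/2 = (−0.0825 + √1768800)/2 ≈ 664.94 mm, so f ≈ 665 mm.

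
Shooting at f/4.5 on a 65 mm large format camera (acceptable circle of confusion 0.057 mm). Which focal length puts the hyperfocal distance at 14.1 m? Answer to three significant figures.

60.0 mm

From H = f²/(N·c) + f, with f ≪ H: f ≈ √(H·N·c) = √(14100 × 4.5 × 0.057) = √3616.7 ≈ 60.14 mm.
Exact: f² + N·c·f − N·c·H = 0 ⇒ f = (−N·c + √((N·c)² + 4·N·c·H))/2 = (−0.2565 + √14467)/2 ≈ 60.010 mm ≈ 60.0 mm.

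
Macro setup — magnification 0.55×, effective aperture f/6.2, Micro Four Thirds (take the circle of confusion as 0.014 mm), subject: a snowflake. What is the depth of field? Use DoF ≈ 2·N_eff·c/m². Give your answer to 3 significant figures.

0.574 mm

At magnification m, DoF ≈ 2·N_eff·c/m² = 2 × 6.2 × 0.014 / 0.55² = 0.1736 / 0.3025 ≈ 0.574 mm.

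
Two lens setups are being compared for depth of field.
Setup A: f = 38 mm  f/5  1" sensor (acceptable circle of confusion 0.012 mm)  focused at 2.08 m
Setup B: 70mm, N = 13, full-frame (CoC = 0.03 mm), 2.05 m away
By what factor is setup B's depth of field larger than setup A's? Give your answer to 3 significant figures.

1.86

Setup A: H = 38²/(5×0.012) + 38 ≈ 24104.7 mm; DoF = Df − Dn = 2272.85 − 1917.32 ≈ 355.53 mm.
Setup B: H = 70²/(13×0.03) + 70 ≈ 12634.1 mm; DoF = Df − Dn = 2433.50 − 1770.92 ≈ 662.58 mm.
Ratio = 662.58 / 355.53 ≈ 1.86.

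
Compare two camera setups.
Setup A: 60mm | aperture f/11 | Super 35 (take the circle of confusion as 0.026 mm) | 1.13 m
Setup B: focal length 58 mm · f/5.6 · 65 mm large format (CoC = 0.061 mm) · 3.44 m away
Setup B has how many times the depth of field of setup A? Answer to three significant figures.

13.8

Setup A: H = 60²/(11×0.026) + 60 ≈ 12647.4 mm; DoF = Df − Dn = 1234.98 − 1041.47 ≈ 193.51 mm.
Setup B: H = 58²/(5.6×0.061) + 58 ≈ 9905.8 mm; DoF = Df − Dn = 5239.3 − 2560.6 ≈ 2678.7 mm.
Ratio = 2678.7 / 193.51 ≈ 13.8.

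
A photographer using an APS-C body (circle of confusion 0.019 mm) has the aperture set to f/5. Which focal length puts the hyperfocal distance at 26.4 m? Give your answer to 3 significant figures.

From H = f²/(N·c) + f, with f ≪ H: f ≈ √(H·N·c) = √(26400 × 5 × 0.019) = √2508.0 ≈ 50.08 mm.
Exact: f² + N·c·f − N·c·H = 0 ⇒ f = (−N·c + √((N·c)² + 4·N·c·H))/2 = (−0.095 + √10032)/2 ≈ 50.032 mm ≈ 50.0 mm.

50.0 mm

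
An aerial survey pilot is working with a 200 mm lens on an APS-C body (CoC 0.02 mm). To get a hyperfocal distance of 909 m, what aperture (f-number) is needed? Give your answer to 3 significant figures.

f/2.20

Rearrange H = f²/(N·c) + f for N: N = f² / ((H − f)·c).
N = 200² / ((909000 − 200) × 0.02) = 40000 / 18176 ≈ 2.20.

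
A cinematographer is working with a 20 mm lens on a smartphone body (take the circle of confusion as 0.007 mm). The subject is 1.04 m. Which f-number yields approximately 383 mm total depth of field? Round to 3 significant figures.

f/9.99

Write h = H − f = f²/(N·c). The thin-lens limits are Dn = s·h/(h + (s−f)) and Df = s·h/(h − (s−f)), so DoF = Df − Dn = 2·s·(s−f)·h / (h² − (s−f)²).
That is a quadratic in h: DoF·h² − 2·s·(s−f)·h − DoF·(s−f)² = 0 ⇒ h = (s−f)·(s + √(s² + DoF²)) / DoF = 1020 × (1040 + √(1040² + 383²)) / 383 = 1020 × (1040 + 1108.28) / 383 ≈ 5721.3 mm.
Then N = f²/(c·h) = 20² / (0.007 × 5721.3) = 400 / 40.049 ≈ 9.99.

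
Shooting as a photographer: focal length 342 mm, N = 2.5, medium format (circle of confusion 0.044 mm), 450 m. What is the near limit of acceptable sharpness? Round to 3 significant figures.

Hyperfocal distance H = f²/(N·c) + f = 342²/(2.5 × 0.044) + 342 = 116964/0.11 + 342 ≈ 1063651.1 mm ≈ 1064 m.
Near limit Dn = s·(H − f)/(H + s − 2f) = 450000 × (1063651.1 − 342) / (1063651.1 + 450000 − 2 × 342) = 450000 × 1063309.1 / 1512967.1 ≈ 316259 mm ≈ 316 m.

316 m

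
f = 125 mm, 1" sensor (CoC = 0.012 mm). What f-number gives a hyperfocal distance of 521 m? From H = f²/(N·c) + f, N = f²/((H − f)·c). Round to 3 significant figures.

f/2.50

Rearrange H = f²/(N·c) + f for N: N = f² / ((H − f)·c).
N = 125² / ((521000 − 125) × 0.012) = 15625 / 6250 ≈ 2.50.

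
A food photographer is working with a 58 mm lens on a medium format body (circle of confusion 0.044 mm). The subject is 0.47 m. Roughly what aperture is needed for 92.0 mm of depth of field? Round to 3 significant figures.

Write h = H − f = f²/(N·c). The thin-lens limits are Dn = s·h/(h + (s−f)) and Df = s·h/(h − (s−f)), so DoF = Df − Dn = 2·s·(s−f)·h / (h² − (s−f)²).
That is a quadratic in h: DoF·h² − 2·s·(s−f)·h − DoF·(s−f)² = 0 ⇒ h = (s−f)·(s + √(s² + DoF²)) / DoF = 412 × (470 + √(470² + 92²)) / 92 = 412 × (470 + 478.920) / 92 ≈ 4249.5 mm.
Then N = f²/(c·h) = 58² / (0.044 × 4249.5) = 3364 / 186.98 ≈ 18.

f/18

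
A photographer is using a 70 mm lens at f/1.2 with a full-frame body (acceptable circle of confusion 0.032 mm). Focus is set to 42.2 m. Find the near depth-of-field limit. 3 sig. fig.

Hyperfocal distance H = f²/(N·c) + f = 70²/(1.2 × 0.032) + 70 = 4900/0.0384 + 70 ≈ 127674.2 mm ≈ 127.7 m.
Near limit Dn = s·(H − f)/(H + s − 2f) = 42200 × (127674.2 − 70) / (127674.2 + 42200 − 2 × 70) = 42200 × 127604.2 / 169734.2 ≈ 31725 mm ≈ 31.7 m.

31.7 m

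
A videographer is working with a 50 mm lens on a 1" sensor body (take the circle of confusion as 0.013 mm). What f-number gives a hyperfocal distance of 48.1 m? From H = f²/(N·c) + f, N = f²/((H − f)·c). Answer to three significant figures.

f/4

Rearrange H = f²/(N·c) + f for N: N = f² / ((H − f)·c).
N = 50² / ((48100 − 50) × 0.013) = 2500 / 624.6 ≈ 4.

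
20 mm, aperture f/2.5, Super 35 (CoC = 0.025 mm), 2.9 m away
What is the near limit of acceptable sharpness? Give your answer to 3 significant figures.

2.00 m

Hyperfocal distance H = f²/(N·c) + f = 20²/(2.5 × 0.025) + 20 = 400/0.0625 + 20 ≈ 6420.0 mm ≈ 6.420 m.
Near limit Dn = s·(H − f)/(H + s − 2f) = 2900 × (6420.0 − 20) / (6420.0 + 2900 − 2 × 20) = 2900 × 6400.0 / 9280.0 ≈ 2000.0 mm ≈ 2.00 m.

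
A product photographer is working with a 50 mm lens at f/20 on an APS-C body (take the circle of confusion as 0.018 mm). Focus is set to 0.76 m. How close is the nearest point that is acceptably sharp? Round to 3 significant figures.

Hyperfocal distance H = f²/(N·c) + f = 50²/(20 × 0.018) + 50 = 2500/0.36 + 50 ≈ 6994.4 mm ≈ 6.994 m.
Near limit Dn = s·(H − f)/(H + s − 2f) = 760 × (6994.4 − 50) / (6994.4 + 760 − 2 × 50) = 760 × 6944.4 / 7654.4 ≈ 689.51 mm ≈ 0.690 m.

0.690 m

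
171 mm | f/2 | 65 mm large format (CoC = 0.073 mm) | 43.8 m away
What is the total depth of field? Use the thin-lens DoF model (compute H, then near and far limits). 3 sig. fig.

20.0 m

Hyperfocal distance H = f²/(N·c) + f = 171²/(2 × 0.073) + 171 = 29241/0.146 + 171 ≈ 200451.8 mm ≈ 200.5 m.
Near limit Dn = s·(H − f)/(H + s − 2f) = 43800 × (200451.8 − 171) / (200451.8 + 43800 − 2 × 171) = 43800 × 200280.8 / 243909.8 ≈ 35965 mm.
Far limit Df = s·(H − f)/(H − s) = 43800 × (200451.8 − 171) / (200451.8 − 43800) = 43800 × 200280.8 / 156651.8 ≈ 55999 mm.
Depth of field = Df − Dn = 55999 − 35965 ≈ 20034 mm ≈ 20.0 m.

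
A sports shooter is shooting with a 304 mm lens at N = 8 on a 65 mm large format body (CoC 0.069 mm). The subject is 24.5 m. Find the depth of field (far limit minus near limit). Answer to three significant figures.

7.23 m

Hyperfocal distance H = f²/(N·c) + f = 304²/(8 × 0.069) + 304 = 92416/0.552 + 304 ≈ 167724.3 mm ≈ 167.7 m.
Near limit Dn = s·(H − f)/(H + s − 2f) = 24500 × (167724.3 − 304) / (167724.3 + 24500 − 2 × 304) = 24500 × 167420.3 / 191616.3 ≈ 21406.3 mm.
Far limit Df = s·(H − f)/(H − s) = 24500 × (167724.3 − 304) / (167724.3 − 24500) = 24500 × 167420.3 / 143224.3 ≈ 28639.0 mm.
Depth of field = Df − Dn = 28639.0 − 21406.3 ≈ 7232.7 mm ≈ 7.23 m.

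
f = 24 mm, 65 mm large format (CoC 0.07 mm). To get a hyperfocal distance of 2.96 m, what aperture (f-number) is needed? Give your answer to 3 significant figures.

f/2.80

Rearrange H = f²/(N·c) + f for N: N = f² / ((H − f)·c).
N = 24² / ((2960 − 24) × 0.07) = 576 / 205.5 ≈ 2.80.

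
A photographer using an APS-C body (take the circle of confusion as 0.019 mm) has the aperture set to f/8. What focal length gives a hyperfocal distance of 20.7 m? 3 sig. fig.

56.0 mm

From H = f²/(N·c) + f, with f ≪ H: f ≈ √(H·N·c) = √(20700 × 8 × 0.019) = √3146.4 ≈ 56.09 mm.
Exact: f² + N·c·f − N·c·H = 0 ⇒ f = (−N·c + √((N·c)² + 4·N·c·H))/2 = (−0.152 + √12586)/2 ≈ 56.017 mm ≈ 56.0 mm.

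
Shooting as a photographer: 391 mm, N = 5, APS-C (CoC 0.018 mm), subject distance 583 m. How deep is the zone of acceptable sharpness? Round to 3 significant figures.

453 m

Hyperfocal distance H = f²/(N·c) + f = 391²/(5 × 0.018) + 391 = 152881/0.09 + 391 ≈ 1699068.8 mm ≈ 1699 m.
Near limit Dn = s·(H − f)/(H + s − 2f) = 583000 × (1699068.8 − 391) / (1699068.8 + 583000 − 2 × 391) = 583000 × 1698677.8 / 2281286.8 ≈ 434110 mm.
Far limit Df = s·(H − f)/(H − s) = 583000 × (1699068.8 − 391) / (1699068.8 − 583000) = 583000 × 1698677.8 / 1116068.8 ≈ 887337 mm.
Depth of field = Df − Dn = 887337 − 434110 ≈ 453227 mm ≈ 453 m.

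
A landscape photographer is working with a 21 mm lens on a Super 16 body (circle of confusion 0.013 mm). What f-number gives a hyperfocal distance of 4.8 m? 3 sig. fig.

Rearrange H = f²/(N·c) + f for N: N = f² / ((H − f)·c).
N = 21² / ((4800 − 21) × 0.013) = 441 / 62.13 ≈ 7.10.

f/7.10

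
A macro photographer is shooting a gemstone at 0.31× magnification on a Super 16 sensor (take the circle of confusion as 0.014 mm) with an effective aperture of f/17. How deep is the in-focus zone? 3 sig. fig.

4.95 mm

At magnification m, DoF ≈ 2·N_eff·c/m² = 2 × 17 × 0.014 / 0.31² = 0.476 / 0.0961 ≈ 4.95 mm.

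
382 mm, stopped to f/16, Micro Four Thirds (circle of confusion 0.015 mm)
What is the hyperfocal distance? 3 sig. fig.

Hyperfocal distance H = f²/(N·c) + f = 382²/(16 × 0.015) + 382 = 145924/0.24 + 382 ≈ 608398.7 mm ≈ 608 m.

608 m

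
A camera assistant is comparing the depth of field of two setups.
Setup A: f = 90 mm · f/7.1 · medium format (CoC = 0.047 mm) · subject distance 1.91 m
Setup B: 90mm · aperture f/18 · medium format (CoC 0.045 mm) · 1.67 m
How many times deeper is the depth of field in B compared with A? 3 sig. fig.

1.88

Setup A: H = 90²/(7.1×0.047) + 90 ≈ 24363.3 mm; DoF = Df − Dn = 2064.82 − 1776.78 ≈ 288.04 mm.
Setup B: H = 90²/(18×0.045) + 90 ≈ 10090.0 mm; DoF = Df − Dn = 1983.37 − 1442.14 ≈ 541.23 mm.
Ratio = 541.23 / 288.04 ≈ 1.88.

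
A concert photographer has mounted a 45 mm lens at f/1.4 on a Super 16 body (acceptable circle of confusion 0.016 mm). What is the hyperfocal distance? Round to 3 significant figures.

90.4 m

Hyperfocal distance H = f²/(N·c) + f = 45²/(1.4 × 0.016) + 45 = 2025/0.0224 + 45 ≈ 90446.8 mm ≈ 90.4 m.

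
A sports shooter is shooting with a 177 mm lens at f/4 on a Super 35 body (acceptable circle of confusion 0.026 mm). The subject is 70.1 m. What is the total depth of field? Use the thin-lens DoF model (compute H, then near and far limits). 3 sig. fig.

Hyperfocal distance H = f²/(N·c) + f = 177²/(4 × 0.026) + 177 = 31329/0.104 + 177 ≈ 301417.4 mm ≈ 301.4 m.
Near limit Dn = s·(H − f)/(H + s − 2f) = 70100 × (301417.4 − 177) / (301417.4 + 70100 − 2 × 177) = 70100 × 301240.4 / 371163.4 ≈ 56894 mm.
Far limit Df = s·(H − f)/(H − s) = 70100 × (301417.4 − 177) / (301417.4 − 70100) = 70100 × 301240.4 / 231317.4 ≈ 91290 mm.
Depth of field = Df − Dn = 91290 − 56894 ≈ 34396 mm ≈ 34.4 m.

34.4 m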